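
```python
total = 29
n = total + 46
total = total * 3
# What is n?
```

Trace:
`total = 29` → total = 29
`n = total + 46` → n = 75
`total = total * 3` → total = 87
So n = 75

Answer: 75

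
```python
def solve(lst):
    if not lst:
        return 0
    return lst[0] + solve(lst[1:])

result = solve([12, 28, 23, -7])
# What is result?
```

12 + 28 + 23 + (-7) + 0 = 56

Answer: 56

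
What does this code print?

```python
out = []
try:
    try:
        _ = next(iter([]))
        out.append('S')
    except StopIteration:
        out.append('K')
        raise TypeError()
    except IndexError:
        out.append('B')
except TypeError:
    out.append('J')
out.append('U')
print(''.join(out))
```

Execution trace: 'K' (inner except StopIteration) → 'J' (outer except TypeError) → 'U' (after the try/except). Output: KJU

Answer: KJU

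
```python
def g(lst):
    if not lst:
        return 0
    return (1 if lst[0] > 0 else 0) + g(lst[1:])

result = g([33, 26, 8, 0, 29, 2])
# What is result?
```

Count of positive elements in [33, 26, 8, 0, 29, 2] = 5

Answer: 5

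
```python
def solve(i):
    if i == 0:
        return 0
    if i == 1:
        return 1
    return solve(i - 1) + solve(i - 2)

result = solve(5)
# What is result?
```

Build up from base cases: solve(0)=0, solve(1)=1, solve(2)=1, solve(3)=2, solve(4)=3, solve(5)=5

Answer: 5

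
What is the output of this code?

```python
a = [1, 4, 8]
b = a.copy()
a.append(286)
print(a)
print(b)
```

Key concept: list.copy() creates independent copy.
Step by step:
`a = [1, 4, 8]` → a = [1, 4, 8]
`b = a.copy()` → b = [1, 4, 8]
`a.append(286)` → a = [1, 4, 8, 286]
`print(a)` → prints [1, 4, 8, 286]
`print(b)` → prints [1, 4, 8]

Answer:
[1, 4, 8, 286]
[1, 4, 8]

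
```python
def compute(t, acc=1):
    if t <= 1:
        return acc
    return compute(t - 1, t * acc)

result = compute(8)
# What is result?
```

Accumulator trace (n, acc): (8, 1) -> (7, 8) -> (6, 56) -> (5, 336) -> (4, 1680) -> (3, 6720) -> (2, 20160) -> (1, 40320) -> return 40320

Answer: 40320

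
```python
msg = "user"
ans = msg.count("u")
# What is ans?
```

Trace:
`msg = "user"` → msg = 'user'
`ans = msg.count("u")` → ans = 1
So ans = 1

Answer: 1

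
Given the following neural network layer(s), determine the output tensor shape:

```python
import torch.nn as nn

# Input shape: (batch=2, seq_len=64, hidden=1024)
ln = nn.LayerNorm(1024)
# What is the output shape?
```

Input: (2, 64, 1024) -> Output: (2, 64, 1024)

Answer: (2, 64, 1024)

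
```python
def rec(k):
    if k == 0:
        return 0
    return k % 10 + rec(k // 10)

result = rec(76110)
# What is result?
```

Sum of digits of 76110: 0 + 1 + 1 + 6 + 7 = 15

Answer: 15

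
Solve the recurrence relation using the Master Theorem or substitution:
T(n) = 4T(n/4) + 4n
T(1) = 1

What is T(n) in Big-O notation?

By Master Theorem: a=4, b=4, f(n)=4n. Since log_4(4) = 1 and f(n) = Θ(n^1), Case 2 applies. T(n) = O(n log n).

Answer: O(n log n)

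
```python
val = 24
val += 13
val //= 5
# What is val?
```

Trace:
`val = 24` → val = 24
`val += 13` → val = 37
`val //= 5` → val = 7
So val = 7

Answer: 7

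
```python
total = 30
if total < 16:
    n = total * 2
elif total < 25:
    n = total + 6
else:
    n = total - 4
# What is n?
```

Trace:
`total = 30` → total = 30
`if total < 16: ...` → total < 16 is False, total < 25 is False, take else branch → n = 26
So n = 26

Answer: 26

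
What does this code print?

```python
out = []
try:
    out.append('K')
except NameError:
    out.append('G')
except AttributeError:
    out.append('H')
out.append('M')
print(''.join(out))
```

Execution trace: 'K' (try body, no exception) → 'M' (after the try/except). Output: KM

Answer: KM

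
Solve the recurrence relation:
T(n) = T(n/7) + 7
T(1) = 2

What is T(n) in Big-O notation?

Each step divides n by 7 and adds 7. After log_7(n) steps we reach T(1)=2. So T(n) = 7·log_7(n) + 2 = O(log n).

Answer: O(log n)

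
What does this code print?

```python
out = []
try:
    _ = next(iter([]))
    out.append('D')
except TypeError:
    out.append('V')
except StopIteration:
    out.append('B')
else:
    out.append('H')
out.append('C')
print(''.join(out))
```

Execution trace: 'B' (except StopIteration) → 'C' (after the try/except). Output: BC

Answer: BC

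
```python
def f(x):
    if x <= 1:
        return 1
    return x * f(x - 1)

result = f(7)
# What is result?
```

f(7) = 7 * 6 * 5 * 4 * 3 * 2 * 1 = 5040

Answer: 5040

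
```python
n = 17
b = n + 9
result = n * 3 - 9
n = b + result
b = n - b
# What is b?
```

Trace:
`n = 17` → n = 17
`b = n + 9` → b = 26
`result = n * 3 - 9` → result = 42
`n = b + result` → n = 68
`b = n - b` → b = 42
So b = 42

Answer: 42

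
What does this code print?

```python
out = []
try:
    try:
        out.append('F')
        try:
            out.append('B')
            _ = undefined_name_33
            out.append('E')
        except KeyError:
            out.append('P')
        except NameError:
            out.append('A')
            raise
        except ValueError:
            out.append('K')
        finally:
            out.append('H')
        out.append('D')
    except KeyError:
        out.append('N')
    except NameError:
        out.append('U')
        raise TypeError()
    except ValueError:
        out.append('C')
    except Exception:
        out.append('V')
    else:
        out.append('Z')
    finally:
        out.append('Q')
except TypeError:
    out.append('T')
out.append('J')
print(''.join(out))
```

Execution trace: 'F' (try body) → 'B' (inner try body) → 'A' (inner except NameError) → 'H' (inner finally) → 'U' (except NameError) → 'Q' (finally) → 'T' (outer except TypeError) → 'J' (after the try/except). Output: FBAHUQTJ

Answer: FBAHUQTJ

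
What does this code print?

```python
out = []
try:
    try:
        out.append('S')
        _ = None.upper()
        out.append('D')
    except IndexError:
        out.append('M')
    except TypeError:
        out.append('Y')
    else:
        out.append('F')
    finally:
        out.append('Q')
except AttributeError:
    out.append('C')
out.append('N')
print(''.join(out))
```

Execution trace: 'S' (inner try body) → 'Q' (inner finally) → 'C' (outer except AttributeError) → 'N' (after the try/except). Output: SQCN

Answer: SQCN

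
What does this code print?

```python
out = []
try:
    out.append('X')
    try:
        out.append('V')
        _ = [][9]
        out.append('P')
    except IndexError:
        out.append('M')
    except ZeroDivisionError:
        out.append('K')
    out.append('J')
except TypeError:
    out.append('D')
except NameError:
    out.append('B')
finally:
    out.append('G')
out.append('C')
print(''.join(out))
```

Execution trace: 'X' (try body) → 'V' (inner try body) → 'M' (inner except IndexError) → 'J' (try body, no exception) → 'G' (finally) → 'C' (after the try/except). Output: XVMJGC

Answer: XVMJGC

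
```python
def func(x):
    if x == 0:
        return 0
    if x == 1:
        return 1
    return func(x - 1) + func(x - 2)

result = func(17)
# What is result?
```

Build up from base cases: func(0)=0, func(1)=1, func(2)=1, func(3)=2, func(4)=3, func(5)=5, func(6)=8, ..., func(17)=1597

Answer: 1597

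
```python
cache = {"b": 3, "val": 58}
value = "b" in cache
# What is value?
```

Trace:
`cache = {"b": 3, "val": 58}` → cache = {'b': 3, 'val': 58}
`value = "b" in cache` → value = True
So value = True

Answer: True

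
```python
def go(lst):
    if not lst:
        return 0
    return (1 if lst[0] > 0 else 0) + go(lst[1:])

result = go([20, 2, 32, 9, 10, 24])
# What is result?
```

Count of positive elements in [20, 2, 32, 9, 10, 24] = 6

Answer: 6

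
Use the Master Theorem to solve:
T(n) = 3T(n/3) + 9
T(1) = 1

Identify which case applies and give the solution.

a=3, b=3, f(n)=9. log_3(3) = 1. Since c=0 < 1, Case 1 applies: T(n) = Θ(n^log_b(a)) = O(n).

Answer: O(n) - Case 1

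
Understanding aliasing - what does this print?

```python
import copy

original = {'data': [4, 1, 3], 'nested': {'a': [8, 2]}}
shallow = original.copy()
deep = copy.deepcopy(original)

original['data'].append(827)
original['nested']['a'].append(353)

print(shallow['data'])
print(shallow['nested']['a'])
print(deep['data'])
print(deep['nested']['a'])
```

Key concept: comparing shallow vs deep copy.
Step by step:
`original = {'data': [4, 1, 3], 'nested': {'a': [8, 2]}}` → original = {'data': [4, 1, 3], 'nested': {'a': [8, 2]}}
`shallow = original.copy()` → shallow = {'data': [4, 1, 3], 'nested': {'a': [8, 2]}}
`deep = copy.deepcopy(original)` → deep = {'data': [4, 1, 3], 'nested': {'a': [8, 2]}}
`original['data'].append(827)` → original = {'data': [4, 1, 3, 827], 'nested': {'a': [8, 2]}}; shallow = {'data': [4, 1, 3, 827], 'nested': {'a': [8, 2]}}
`original['nested']['a'].append(353)` → original = {'data': [4, 1, 3, 827], 'nested': {'a': [8, 2, 353]}}; shallow = {'data': [4, 1, 3, 827], 'nested': {'a': [8, 2, 353]}}
`print(shallow['data'])` → prints [4, 1, 3, 827]
`print(shallow['nested']['a'])` → prints [8, 2, 353]
`print(deep['data'])` → prints [4, 1, 3]
`print(deep['nested']['a'])` → prints [8, 2]

Answer:
[4, 1, 3, 827]
[8, 2, 353]
[4, 1, 3]
[8, 2]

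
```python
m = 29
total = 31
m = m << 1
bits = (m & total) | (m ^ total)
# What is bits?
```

Trace:
`m = 29` → m = 29
`total = 31` → total = 31
`m = m << 1` → m = 58
`bits = (m & total) | (m ^ total)` → bits = 63
So bits = 63

Answer: 63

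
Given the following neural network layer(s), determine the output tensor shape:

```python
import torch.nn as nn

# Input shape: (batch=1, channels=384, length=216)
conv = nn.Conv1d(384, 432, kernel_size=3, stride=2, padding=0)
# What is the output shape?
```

Input: (1, 384, 216) -> Output: (1, 432, 107)

Answer: (1, 432, 107)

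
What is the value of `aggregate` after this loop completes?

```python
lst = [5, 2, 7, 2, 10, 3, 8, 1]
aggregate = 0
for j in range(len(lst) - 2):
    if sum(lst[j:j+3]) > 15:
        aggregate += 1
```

Count windows with sum > 15
`aggregate` takes the values: 0 → 1 → 2

Answer: 2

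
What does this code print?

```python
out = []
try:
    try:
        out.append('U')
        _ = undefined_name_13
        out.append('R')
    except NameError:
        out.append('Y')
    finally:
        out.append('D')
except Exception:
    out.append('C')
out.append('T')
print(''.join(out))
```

Execution trace: 'U' (inner try body) → 'Y' (inner except NameError) → 'D' (inner finally) → 'T' (after the try/except). Output: UYDT

Answer: UYDT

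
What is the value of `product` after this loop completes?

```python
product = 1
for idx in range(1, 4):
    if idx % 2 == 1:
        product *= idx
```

Product of odd numbers 1 to 3
`product` takes the values: 1 → 3

Answer: 3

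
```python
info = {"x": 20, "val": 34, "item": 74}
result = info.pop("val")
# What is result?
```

Trace:
`info = {"x": 20, "val": 34, "item": 74}` → info = {'x': 20, 'val': 34, 'item': 74}
`result = info.pop("val")` → info = {'x': 20, 'item': 74}; result = 34
So result = 34

Answer: 34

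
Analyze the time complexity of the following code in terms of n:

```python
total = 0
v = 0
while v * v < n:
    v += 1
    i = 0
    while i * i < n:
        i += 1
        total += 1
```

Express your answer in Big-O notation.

Each loop level contributes: √n × √n. Multiplying the contributions gives O(n).

Answer: O(n)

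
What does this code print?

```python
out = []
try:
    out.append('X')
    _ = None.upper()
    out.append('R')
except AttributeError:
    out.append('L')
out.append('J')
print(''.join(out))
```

Execution trace: 'X' (try body) → 'L' (except AttributeError) → 'J' (after the try/except). Output: XLJ

Answer: XLJ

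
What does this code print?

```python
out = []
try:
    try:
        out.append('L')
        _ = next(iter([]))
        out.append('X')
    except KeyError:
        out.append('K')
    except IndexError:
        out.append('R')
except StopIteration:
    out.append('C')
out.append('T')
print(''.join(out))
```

Execution trace: 'L' (try body) → 'C' (outer except StopIteration) → 'T' (after the try/except). Output: LCT

Answer: LCT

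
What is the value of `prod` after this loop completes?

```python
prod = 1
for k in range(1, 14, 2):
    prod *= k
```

Product of 1, 3, 5, ... up to 13
`prod` takes the values: 1 → 3 → 15 → 105 → 945 → 10395 → 135135

Answer: 135135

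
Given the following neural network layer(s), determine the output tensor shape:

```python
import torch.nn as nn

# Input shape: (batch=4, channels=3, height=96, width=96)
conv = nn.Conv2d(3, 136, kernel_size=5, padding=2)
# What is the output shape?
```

Input: (4, 3, 96, 96) -> Output: (4, 136, 96, 96)

Answer: (4, 136, 96, 96)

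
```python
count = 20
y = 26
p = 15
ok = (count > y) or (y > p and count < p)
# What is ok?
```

Trace:
`count = 20` → count = 20
`y = 26` → y = 26
`p = 15` → p = 15
`ok = (count > y) or (y > p and count < p)` → ok = False
So ok = False

Answer: False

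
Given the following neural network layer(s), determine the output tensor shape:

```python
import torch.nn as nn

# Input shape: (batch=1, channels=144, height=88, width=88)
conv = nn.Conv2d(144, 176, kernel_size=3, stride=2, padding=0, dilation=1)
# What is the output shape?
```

Input: (1, 144, 88, 88) -> Output: (1, 176, 43, 43)

Answer: (1, 176, 43, 43)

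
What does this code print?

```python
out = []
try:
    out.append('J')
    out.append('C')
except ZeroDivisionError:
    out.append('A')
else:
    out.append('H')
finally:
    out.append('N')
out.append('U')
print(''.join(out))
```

Execution trace: 'J' (try body) → 'C' (try body, no exception) → 'H' (else) → 'N' (finally) → 'U' (after the try/except). Output: JCHNU

Answer: JCHNU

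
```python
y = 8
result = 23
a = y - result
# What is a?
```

Trace:
`y = 8` → y = 8
`result = 23` → result = 23
`a = y - result` → a = -15
So a = -15

Answer: -15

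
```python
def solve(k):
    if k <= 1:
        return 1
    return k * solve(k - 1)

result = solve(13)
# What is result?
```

solve(13) = 13 * 12 * 11 * 10 * 9 * 8 * 7 * 6 * 5 * 4 * 3 * 2 * 1 = 6227020800

Answer: 6227020800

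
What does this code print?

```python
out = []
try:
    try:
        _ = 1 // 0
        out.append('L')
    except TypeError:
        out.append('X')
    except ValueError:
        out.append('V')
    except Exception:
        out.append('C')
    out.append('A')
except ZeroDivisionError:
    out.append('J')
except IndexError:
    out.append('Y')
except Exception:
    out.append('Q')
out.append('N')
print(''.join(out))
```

Execution trace: 'C' (inner except Exception) → 'A' (try body, no exception) → 'N' (after the try/except). Output: CAN

Answer: CAN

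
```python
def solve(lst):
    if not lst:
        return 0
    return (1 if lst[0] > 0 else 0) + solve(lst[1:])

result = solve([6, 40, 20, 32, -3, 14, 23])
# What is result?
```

Count of positive elements in [6, 40, 20, 32, -3, 14, 23] = 6

Answer: 6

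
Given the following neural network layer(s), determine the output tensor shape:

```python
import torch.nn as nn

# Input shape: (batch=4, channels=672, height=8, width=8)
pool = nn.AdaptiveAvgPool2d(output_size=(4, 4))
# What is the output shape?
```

Input: (4, 672, 8, 8) -> Output: (4, 672, 4, 4)

Answer: (4, 672, 4, 4)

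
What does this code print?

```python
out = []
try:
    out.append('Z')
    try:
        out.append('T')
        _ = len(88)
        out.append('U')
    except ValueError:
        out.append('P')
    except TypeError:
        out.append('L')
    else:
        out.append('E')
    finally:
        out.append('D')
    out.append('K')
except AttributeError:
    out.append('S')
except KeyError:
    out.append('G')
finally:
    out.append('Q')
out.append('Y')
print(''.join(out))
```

Execution trace: 'Z' (try body) → 'T' (inner try body) → 'L' (inner except TypeError) → 'D' (inner finally) → 'K' (try body, no exception) → 'Q' (finally) → 'Y' (after the try/except). Output: ZTLDKQY

Answer: ZTLDKQY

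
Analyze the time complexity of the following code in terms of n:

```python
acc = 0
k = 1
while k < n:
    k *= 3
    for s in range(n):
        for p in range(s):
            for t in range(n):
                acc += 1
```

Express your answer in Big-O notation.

Each loop level contributes: log n × n × n × n. Multiplying the contributions gives O(n^3 log n).

Answer: O(n^3 log n)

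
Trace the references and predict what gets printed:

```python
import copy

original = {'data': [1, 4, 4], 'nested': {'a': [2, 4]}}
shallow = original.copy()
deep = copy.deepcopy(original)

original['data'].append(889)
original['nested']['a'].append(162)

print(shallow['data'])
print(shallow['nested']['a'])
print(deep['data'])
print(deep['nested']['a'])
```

Key concept: comparing shallow vs deep copy.
Step by step:
`original = {'data': [1, 4, 4], 'nested': {'a': [2, 4]}}` → original = {'data': [1, 4, 4], 'nested': {'a': [2, 4]}}
`shallow = original.copy()` → shallow = {'data': [1, 4, 4], 'nested': {'a': [2, 4]}}
`deep = copy.deepcopy(original)` → deep = {'data': [1, 4, 4], 'nested': {'a': [2, 4]}}
`original['data'].append(889)` → original = {'data': [1, 4, 4, 889], 'nested': {'a': [2, 4]}}; shallow = {'data': [1, 4, 4, 889], 'nested': {'a': [2, 4]}}
`original['nested']['a'].append(162)` → original = {'data': [1, 4, 4, 889], 'nested': {'a': [2, 4, 162]}}; shallow = {'data': [1, 4, 4, 889], 'nested': {'a': [2, 4, 162]}}
`print(shallow['data'])` → prints [1, 4, 4, 889]
`print(shallow['nested']['a'])` → prints [2, 4, 162]
`print(deep['data'])` → prints [1, 4, 4]
`print(deep['nested']['a'])` → prints [2, 4]

Answer:
[1, 4, 4, 889]
[2, 4, 162]
[1, 4, 4]
[2, 4]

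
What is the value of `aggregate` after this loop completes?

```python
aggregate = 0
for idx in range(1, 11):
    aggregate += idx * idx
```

Sum of squares 1² to 10² = 385
`aggregate` takes the values: 0 → 1 → 5 → 14 → 30 → 55 → 91 → 140 → 204 → 285 → 385

Answer: 385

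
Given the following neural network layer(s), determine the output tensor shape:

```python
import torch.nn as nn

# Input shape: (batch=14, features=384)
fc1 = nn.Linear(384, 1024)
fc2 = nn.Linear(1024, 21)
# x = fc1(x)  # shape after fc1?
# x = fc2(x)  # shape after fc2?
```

Input: (14, 384) -> after fc1: (14, 1024) -> Output: (14, 21)

Answer: (14, 21)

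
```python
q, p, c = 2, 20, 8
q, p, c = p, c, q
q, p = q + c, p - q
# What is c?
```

Trace:
`q, p, c = 2, 20, 8` → q = 2; p = 20; c = 8
`q, p, c = p, c, q` → q = 20; p = 8; c = 2
`q, p = q + c, p - q` → q = 22; p = -12
So c = 2

Answer: 2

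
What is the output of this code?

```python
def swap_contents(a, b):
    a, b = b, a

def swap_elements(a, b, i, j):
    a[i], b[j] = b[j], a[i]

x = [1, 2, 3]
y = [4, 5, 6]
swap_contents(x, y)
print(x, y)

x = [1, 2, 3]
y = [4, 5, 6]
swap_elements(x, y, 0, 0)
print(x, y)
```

Key concept: parameter rebinding vs mutation.
Step by step:
`x = [1, 2, 3]` → x = [1, 2, 3]
`y = [4, 5, 6]` → y = [4, 5, 6]
`swap_contents(x, y)` → no visible change to tracked variables
`print(x, y)` → prints [1, 2, 3] [4, 5, 6]
`x = [1, 2, 3]` → x = [1, 2, 3]
`y = [4, 5, 6]` → y = [4, 5, 6]
`swap_elements(x, y, 0, 0)` → x = [4, 2, 3]; y = [1, 5, 6]
`print(x, y)` → prints [4, 2, 3] [1, 5, 6]

Answer:
[1, 2, 3] [4, 5, 6]
[4, 2, 3] [1, 5, 6]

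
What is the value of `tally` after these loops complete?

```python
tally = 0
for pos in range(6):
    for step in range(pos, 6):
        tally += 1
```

Upper triangle: 6 + 5 + ... + 1
`tally` takes the values: 0 → 1 → 2 → 3 → 4 → 5 → 6 → 7 → 8 → 9 → 10 → 11 → 12 → 13 → 14 → 15 → 16 → 17 → 18 → 19 → 20 → 21

Answer: 21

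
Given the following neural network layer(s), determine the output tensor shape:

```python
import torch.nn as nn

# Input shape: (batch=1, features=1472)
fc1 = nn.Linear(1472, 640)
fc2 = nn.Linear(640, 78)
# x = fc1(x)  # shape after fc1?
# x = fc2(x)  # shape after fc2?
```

Input: (1, 1472) -> after fc1: (1, 640) -> Output: (1, 78)

Answer: (1, 78)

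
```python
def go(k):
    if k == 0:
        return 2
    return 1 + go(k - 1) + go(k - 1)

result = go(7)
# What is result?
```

go(k) = 1 + 2·go(k-1), go(0)=2. Closed form: (2+1)·2^7 - 1 = 383.

Answer: 383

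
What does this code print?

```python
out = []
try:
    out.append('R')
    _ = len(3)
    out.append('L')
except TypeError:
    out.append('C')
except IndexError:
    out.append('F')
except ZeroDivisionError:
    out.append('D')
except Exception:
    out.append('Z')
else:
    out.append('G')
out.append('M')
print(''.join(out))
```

Execution trace: 'R' (try body) → 'C' (except TypeError) → 'M' (after the try/except). Output: RCM

Answer: RCM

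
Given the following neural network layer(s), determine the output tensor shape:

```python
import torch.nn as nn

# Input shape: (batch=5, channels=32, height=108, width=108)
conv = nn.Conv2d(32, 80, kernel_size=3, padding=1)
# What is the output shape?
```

Input: (5, 32, 108, 108) -> Output: (5, 80, 108, 108)

Answer: (5, 80, 108, 108)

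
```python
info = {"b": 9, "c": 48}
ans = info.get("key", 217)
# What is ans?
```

Trace:
`info = {"b": 9, "c": 48}` → info = {'b': 9, 'c': 48}
`ans = info.get("key", 217)` → ans = 217
So ans = 217

Answer: 217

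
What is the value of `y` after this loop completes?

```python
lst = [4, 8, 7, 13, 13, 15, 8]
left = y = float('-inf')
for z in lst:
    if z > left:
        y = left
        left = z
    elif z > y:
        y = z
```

Second largest (with repeats) in [4, 8, 7, 13, 13, 15, 8]
`y` takes the values: -inf → 4 → 7 → 8 → 13

Answer: 13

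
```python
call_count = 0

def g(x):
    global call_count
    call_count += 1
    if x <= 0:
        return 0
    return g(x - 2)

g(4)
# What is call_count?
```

Linear recursion stepping by 2: 3 calls from x=4 down to ≤0.

Answer: 3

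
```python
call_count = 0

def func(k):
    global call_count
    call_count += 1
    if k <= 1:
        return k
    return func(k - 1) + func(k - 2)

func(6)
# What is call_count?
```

Calls(k) = 1 + Calls(k-1) + Calls(k-2); Calls(0)=Calls(1)=1. For k=6 this gives 25.

Answer: 25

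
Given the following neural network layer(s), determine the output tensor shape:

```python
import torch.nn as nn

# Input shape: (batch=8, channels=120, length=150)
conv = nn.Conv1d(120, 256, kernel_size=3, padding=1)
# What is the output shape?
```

Input: (8, 120, 150) -> Output: (8, 256, 150)

Answer: (8, 256, 150)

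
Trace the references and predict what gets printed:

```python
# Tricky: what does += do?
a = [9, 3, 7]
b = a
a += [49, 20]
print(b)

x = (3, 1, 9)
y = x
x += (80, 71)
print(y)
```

Key concept: += behavior differs for mutable vs immutable.
Step by step:
`a = [9, 3, 7]` → a = [9, 3, 7]
`b = a` → b = [9, 3, 7] (same object as a)
`a += [49, 20]` → a = [9, 3, 7, 49, 20] (same object as b); b = [9, 3, 7, 49, 20] (same object as a)
`print(b)` → prints [9, 3, 7, 49, 20]
`x = (3, 1, 9)` → x = (3, 1, 9)
`y = x` → y = (3, 1, 9)
`x += (80, 71)` → x = (3, 1, 9, 80, 71)
`print(y)` → prints (3, 1, 9)

Answer:
[9, 3, 7, 49, 20]
(3, 1, 9)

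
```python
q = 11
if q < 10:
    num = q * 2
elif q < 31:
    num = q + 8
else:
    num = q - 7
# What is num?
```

Trace:
`q = 11` → q = 11
`if q < 10: ...` → q < 10 is False, q < 31 is True → num = 19
So num = 19

Answer: 19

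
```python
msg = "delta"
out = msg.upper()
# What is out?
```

Trace:
`msg = "delta"` → msg = 'delta'
`out = msg.upper()` → out = 'DELTA'
So out = 'DELTA'

Answer: 'DELTA'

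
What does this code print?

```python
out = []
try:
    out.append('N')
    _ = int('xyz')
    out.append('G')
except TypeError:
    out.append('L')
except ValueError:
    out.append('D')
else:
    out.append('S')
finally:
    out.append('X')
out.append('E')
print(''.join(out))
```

Execution trace: 'N' (try body) → 'D' (except ValueError) → 'X' (finally) → 'E' (after the try/except). Output: NDXE

Answer: NDXE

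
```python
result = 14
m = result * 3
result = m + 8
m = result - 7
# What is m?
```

Trace:
`result = 14` → result = 14
`m = result * 3` → m = 42
`result = m + 8` → result = 50
`m = result - 7` → m = 43
So m = 43

Answer: 43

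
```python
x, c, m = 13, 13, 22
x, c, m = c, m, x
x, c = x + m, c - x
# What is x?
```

Trace:
`x, c, m = 13, 13, 22` → x = 13; c = 13; m = 22
`x, c, m = c, m, x` → x = 13; c = 22; m = 13
`x, c = x + m, c - x` → x = 26; c = 9
So x = 26

Answer: 26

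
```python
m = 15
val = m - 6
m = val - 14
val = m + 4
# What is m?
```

Trace:
`m = 15` → m = 15
`val = m - 6` → val = 9
`m = val - 14` → m = -5
`val = m + 4` → val = -1
So m = -5

Answer: -5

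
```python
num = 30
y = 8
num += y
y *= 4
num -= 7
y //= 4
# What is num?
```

Trace:
`num = 30` → num = 30
`y = 8` → y = 8
`num += y` → num = 38
`y *= 4` → y = 32
`num -= 7` → num = 31
`y //= 4` → y = 8
So num = 31

Answer: 31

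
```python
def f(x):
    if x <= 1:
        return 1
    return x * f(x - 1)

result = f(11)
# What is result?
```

f(11) = 11 * 10 * 9 * 8 * 7 * 6 * 5 * 4 * 3 * 2 * 1 = 39916800

Answer: 39916800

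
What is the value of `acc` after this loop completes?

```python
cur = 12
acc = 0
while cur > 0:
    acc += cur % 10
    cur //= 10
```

Sum digits of 12
`acc` takes the values: 0 → 2 → 3

Answer: 3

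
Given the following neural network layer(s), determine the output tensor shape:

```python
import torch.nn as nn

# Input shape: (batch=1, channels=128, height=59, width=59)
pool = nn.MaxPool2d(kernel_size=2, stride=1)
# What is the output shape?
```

Input: (1, 128, 59, 59) -> Output: (1, 128, 58, 58)

Answer: (1, 128, 58, 58)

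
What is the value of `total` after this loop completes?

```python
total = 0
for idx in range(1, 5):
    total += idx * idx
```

Sum of squares 1² to 4² = 30
`total` takes the values: 0 → 1 → 5 → 14 → 30

Answer: 30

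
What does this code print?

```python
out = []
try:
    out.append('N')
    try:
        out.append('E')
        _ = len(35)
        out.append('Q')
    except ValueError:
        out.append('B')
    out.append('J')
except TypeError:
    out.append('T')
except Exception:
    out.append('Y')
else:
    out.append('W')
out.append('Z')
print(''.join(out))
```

Execution trace: 'N' (try body) → 'E' (inner try body) → 'T' (except TypeError) → 'Z' (after the try/except). Output: NETZ

Answer: NETZ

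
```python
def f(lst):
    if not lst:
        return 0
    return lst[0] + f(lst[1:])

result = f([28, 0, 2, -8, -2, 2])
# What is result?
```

28 + 0 + 2 + (-8) + (-2) + 2 + 0 = 22

Answer: 22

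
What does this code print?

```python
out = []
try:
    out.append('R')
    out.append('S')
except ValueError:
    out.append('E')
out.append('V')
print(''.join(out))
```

Execution trace: 'R' (try body) → 'S' (try body, no exception) → 'V' (after the try/except). Output: RSV

Answer: RSV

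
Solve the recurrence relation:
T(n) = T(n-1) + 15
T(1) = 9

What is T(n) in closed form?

Unrolling: T(n) = T(1) + 15·(n-1) = 9 + 15(n-1) = 15n - 6.

Answer: T(n) = 15n - 6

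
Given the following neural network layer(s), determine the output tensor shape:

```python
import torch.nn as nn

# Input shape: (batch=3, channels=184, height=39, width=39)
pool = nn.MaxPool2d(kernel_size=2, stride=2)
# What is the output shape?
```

Input: (3, 184, 39, 39) -> Output: (3, 184, 19, 19)

Answer: (3, 184, 19, 19)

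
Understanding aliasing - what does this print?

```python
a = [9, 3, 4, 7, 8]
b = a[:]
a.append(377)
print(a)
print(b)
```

Key concept: slice [:] creates copy.
Step by step:
`a = [9, 3, 4, 7, 8]` → a = [9, 3, 4, 7, 8]
`b = a[:]` → b = [9, 3, 4, 7, 8]
`a.append(377)` → a = [9, 3, 4, 7, 8, 377]
`print(a)` → prints [9, 3, 4, 7, 8, 377]
`print(b)` → prints [9, 3, 4, 7, 8]

Answer:
[9, 3, 4, 7, 8, 377]
[9, 3, 4, 7, 8]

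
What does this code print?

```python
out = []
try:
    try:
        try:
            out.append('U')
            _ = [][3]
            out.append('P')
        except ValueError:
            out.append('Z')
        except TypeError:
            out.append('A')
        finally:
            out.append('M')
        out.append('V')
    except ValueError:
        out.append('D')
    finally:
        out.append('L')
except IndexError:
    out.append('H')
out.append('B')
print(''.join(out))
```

Execution trace: 'U' (inner try body) → 'M' (inner finally) → 'L' (finally) → 'H' (outer except IndexError) → 'B' (after the try/except). Output: UMLHB

Answer: UMLHB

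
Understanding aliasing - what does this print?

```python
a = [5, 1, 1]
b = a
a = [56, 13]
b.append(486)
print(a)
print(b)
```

Key concept: rebinding vs mutation: a is rebound to a new list, b still points at the original.
Step by step:
`a = [5, 1, 1]` → a = [5, 1, 1]
`b = a` → b = [5, 1, 1] (same object as a)
`a = [56, 13]` → a = [56, 13]
`b.append(486)` → b = [5, 1, 1, 486]
`print(a)` → prints [56, 13]
`print(b)` → prints [5, 1, 1, 486]

Answer:
[56, 13]
[5, 1, 1, 486]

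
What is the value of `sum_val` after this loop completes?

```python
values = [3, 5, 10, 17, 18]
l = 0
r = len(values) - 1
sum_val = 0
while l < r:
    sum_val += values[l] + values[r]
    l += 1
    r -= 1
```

Sum of pairs from ends
`sum_val` takes the values: 0 → 21 → 43

Answer: 43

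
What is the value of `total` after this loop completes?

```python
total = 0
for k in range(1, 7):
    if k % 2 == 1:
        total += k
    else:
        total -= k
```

Add odd, subtract even
`total` takes the values: 0 → 1 → -1 → 2 → -2 → 3 → -3

Answer: -3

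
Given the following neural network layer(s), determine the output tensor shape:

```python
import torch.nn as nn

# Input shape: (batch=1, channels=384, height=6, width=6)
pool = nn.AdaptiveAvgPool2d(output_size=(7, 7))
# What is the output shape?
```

Input: (1, 384, 6, 6) -> Output: (1, 384, 7, 7)

Answer: (1, 384, 7, 7)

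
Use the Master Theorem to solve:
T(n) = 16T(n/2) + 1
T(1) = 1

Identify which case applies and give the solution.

a=16, b=2, f(n)=1. log_2(16) = 4. Since c=0 < 4, Case 1 applies: T(n) = Θ(n^log_b(a)) = O(n^4).

Answer: O(n^4) - Case 1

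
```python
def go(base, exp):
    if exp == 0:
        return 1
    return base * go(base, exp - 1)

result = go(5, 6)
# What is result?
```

go(5, 6) = 5 * 5 * 5 * 5 * 5 * 5 = 15625

Answer: 15625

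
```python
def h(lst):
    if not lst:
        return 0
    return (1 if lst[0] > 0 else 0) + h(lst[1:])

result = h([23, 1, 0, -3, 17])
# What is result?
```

Count of positive elements in [23, 1, 0, -3, 17] = 3

Answer: 3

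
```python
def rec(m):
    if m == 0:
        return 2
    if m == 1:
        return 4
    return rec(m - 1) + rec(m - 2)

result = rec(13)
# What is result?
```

Build up from base cases: rec(0)=2, rec(1)=4, rec(2)=6, rec(3)=10, rec(4)=16, rec(5)=26, rec(6)=42, ..., rec(13)=1220

Answer: 1220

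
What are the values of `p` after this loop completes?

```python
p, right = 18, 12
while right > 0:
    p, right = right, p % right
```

GCD of 18 and 12
`p` takes the values: 18 → 12 → 6

Answer: 6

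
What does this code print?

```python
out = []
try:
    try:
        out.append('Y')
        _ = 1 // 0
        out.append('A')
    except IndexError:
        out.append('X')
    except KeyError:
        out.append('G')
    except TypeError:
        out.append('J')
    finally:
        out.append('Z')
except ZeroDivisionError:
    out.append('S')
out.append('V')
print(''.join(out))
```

Execution trace: 'Y' (try body) → 'Z' (finally) → 'S' (outer except ZeroDivisionError) → 'V' (after the try/except). Output: YZSV

Answer: YZSV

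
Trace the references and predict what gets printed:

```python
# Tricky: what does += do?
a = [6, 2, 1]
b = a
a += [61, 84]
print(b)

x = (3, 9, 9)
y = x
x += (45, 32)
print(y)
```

Key concept: += behavior differs for mutable vs immutable.
Step by step:
`a = [6, 2, 1]` → a = [6, 2, 1]
`b = a` → b = [6, 2, 1] (same object as a)
`a += [61, 84]` → a = [6, 2, 1, 61, 84] (same object as b); b = [6, 2, 1, 61, 84] (same object as a)
`print(b)` → prints [6, 2, 1, 61, 84]
`x = (3, 9, 9)` → x = (3, 9, 9)
`y = x` → y = (3, 9, 9)
`x += (45, 32)` → x = (3, 9, 9, 45, 32)
`print(y)` → prints (3, 9, 9)

Answer:
[6, 2, 1, 61, 84]
(3, 9, 9)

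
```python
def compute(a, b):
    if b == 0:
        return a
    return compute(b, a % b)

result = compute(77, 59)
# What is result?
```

compute(77, 59) -> compute(59, 18) -> compute(18, 5) -> compute(5, 3) -> compute(3, 2) -> compute(2, 1) -> compute(1, 0) -> 1

Answer: 1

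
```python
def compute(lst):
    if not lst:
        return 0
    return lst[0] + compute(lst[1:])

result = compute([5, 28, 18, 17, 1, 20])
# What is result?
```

5 + 28 + 18 + 17 + 1 + 20 + 0 = 89

Answer: 89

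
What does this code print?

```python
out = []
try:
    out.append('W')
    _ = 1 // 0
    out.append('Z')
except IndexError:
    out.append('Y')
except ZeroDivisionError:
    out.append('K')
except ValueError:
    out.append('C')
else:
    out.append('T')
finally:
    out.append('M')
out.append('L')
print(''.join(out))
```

Execution trace: 'W' (try body) → 'K' (except ZeroDivisionError) → 'M' (finally) → 'L' (after the try/except). Output: WKML

Answer: WKML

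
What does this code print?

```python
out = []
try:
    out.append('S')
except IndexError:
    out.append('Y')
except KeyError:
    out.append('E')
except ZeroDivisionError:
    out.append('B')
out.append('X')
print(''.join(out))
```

Execution trace: 'S' (try body, no exception) → 'X' (after the try/except). Output: SX

Answer: SX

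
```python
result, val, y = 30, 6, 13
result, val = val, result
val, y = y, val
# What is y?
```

Trace:
`result, val, y = 30, 6, 13` → result = 30; val = 6; y = 13
`result, val = val, result` → result = 6; val = 30
`val, y = y, val` → val = 13; y = 30
So y = 30

Answer: 30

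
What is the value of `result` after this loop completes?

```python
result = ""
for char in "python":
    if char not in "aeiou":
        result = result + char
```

Remove vowels from 'python'
`result` takes the values: "" → "p" → "py" → "pyt" → "pyth" → "pythn"

Answer: "pythn"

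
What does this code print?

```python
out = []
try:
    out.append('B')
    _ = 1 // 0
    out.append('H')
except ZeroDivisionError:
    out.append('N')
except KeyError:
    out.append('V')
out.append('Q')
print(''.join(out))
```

Execution trace: 'B' (try body) → 'N' (except ZeroDivisionError) → 'Q' (after the try/except). Output: BNQ

Answer: BNQ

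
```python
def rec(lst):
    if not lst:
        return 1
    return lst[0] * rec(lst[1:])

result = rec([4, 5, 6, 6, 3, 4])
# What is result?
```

Product over [4, 5, 6, 6, 3, 4] = 4 * 5 * 6 * 6 * 3 * 4 = 8640

Answer: 8640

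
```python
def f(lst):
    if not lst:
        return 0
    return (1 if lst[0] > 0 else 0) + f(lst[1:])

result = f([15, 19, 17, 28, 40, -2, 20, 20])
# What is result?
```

Count of positive elements in [15, 19, 17, 28, 40, -2, 20, 20] = 7

Answer: 7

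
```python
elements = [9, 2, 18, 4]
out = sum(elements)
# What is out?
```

Trace:
`elements = [9, 2, 18, 4]` → elements = [9, 2, 18, 4]
`out = sum(elements)` → out = 33
So out = 33

Answer: 33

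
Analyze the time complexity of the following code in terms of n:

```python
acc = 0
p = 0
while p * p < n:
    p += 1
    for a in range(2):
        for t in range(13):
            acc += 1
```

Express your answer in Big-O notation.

Each loop level contributes: √n × 1 × 1. Multiplying the contributions gives O(√n).

Answer: O(√n)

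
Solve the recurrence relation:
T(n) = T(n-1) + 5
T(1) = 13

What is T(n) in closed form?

Unrolling: T(n) = T(1) + 5·(n-1) = 13 + 5(n-1) = 5n + 8.

Answer: T(n) = 5n + 8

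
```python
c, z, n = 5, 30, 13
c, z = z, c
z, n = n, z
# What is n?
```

Trace:
`c, z, n = 5, 30, 13` → c = 5; z = 30; n = 13
`c, z = z, c` → c = 30; z = 5
`z, n = n, z` → z = 13; n = 5
So n = 5

Answer: 5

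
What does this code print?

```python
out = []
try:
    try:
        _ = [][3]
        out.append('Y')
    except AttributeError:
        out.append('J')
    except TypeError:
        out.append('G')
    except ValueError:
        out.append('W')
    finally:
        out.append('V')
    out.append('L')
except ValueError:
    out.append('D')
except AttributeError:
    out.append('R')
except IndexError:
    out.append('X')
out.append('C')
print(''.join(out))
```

Execution trace: 'V' (inner finally) → 'X' (except IndexError) → 'C' (after the try/except). Output: VXC

Answer: VXC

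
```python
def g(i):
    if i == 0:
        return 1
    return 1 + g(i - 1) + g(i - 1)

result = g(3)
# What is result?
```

g(i) = 1 + 2·g(i-1), g(0)=1. Closed form: (1+1)·2^3 - 1 = 15.

Answer: 15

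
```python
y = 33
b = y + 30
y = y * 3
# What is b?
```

Trace:
`y = 33` → y = 33
`b = y + 30` → b = 63
`y = y * 3` → y = 99
So b = 63

Answer: 63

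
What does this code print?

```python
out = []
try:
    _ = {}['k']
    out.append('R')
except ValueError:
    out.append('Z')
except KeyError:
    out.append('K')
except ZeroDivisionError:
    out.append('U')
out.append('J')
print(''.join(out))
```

Execution trace: 'K' (except KeyError) → 'J' (after the try/except). Output: KJ

Answer: KJ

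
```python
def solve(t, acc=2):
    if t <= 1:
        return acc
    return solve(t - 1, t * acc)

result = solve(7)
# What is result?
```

Accumulator trace (n, acc): (7, 2) -> (6, 14) -> (5, 84) -> (4, 420) -> (3, 1680) -> (2, 5040) -> (1, 10080) -> return 10080

Answer: 10080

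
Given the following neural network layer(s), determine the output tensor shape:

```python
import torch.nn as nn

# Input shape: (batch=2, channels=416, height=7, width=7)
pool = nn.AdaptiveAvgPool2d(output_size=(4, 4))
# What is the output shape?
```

Input: (2, 416, 7, 7) -> Output: (2, 416, 4, 4)

Answer: (2, 416, 4, 4)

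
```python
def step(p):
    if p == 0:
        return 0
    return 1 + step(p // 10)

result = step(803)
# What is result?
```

Count of digits of 803: 3

Answer: 3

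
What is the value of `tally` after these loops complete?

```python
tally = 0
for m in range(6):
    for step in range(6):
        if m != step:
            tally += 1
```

6² - 6 (exclude diagonal)
`tally` takes the values: 0 → 1 → 2 → 3 → 4 → 5 → 6 → 7 → 8 → 9 → 10 → 11 → 12 → 13 → 14 → 15 → 16 → 17 → 18 → 19 → 20 → 21 → 22 → 23 → 24 → 25 → 26 → 27 → 28 → 29 → 30

Answer: 30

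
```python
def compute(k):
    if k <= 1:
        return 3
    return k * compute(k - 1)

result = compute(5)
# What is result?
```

compute(5) = 5 * 4 * 3 * 2 * 3 = 360

Answer: 360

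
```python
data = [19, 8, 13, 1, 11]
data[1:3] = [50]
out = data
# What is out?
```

Trace:
`data = [19, 8, 13, 1, 11]` → data = [19, 8, 13, 1, 11]
`data[1:3] = [50]` → data = [19, 50, 1, 11]
`out = data` → out = [19, 50, 1, 11]
So out = [19, 50, 1, 11]

Answer: [19, 50, 1, 11]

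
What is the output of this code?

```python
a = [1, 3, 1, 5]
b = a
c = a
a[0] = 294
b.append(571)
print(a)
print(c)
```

Key concept: multiple aliases.
Step by step:
`a = [1, 3, 1, 5]` → a = [1, 3, 1, 5]
`b = a` → b = [1, 3, 1, 5] (same object as a)
`c = a` → c = [1, 3, 1, 5] (same object as a, b)
`a[0] = 294` → a = [294, 3, 1, 5] (same object as b, c); b = [294, 3, 1, 5] (same object as a, c); c = [294, 3, 1, 5] (same object as a, b)
`b.append(571)` → a = [294, 3, 1, 5, 571] (same object as b, c); b = [294, 3, 1, 5, 571] (same object as a, c); c = [294, 3, 1, 5, 571] (same object as a, b)
`print(a)` → prints [294, 3, 1, 5, 571]
`print(c)` → prints [294, 3, 1, 5, 571]

Answer:
[294, 3, 1, 5, 571]
[294, 3, 1, 5, 571]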